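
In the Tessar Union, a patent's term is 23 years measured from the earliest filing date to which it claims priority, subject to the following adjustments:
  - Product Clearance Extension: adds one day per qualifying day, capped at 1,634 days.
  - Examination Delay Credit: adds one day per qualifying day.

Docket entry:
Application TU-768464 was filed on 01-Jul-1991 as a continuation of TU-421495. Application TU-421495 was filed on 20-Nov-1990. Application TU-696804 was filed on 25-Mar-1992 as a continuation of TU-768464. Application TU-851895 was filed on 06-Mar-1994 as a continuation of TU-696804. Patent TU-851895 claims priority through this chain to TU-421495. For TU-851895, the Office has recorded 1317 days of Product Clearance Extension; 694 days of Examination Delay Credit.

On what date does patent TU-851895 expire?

Earliest priority filing: 20 November 1990.
Base term: 20 November 1990 + 23 years → 20 November 2013.
Product Clearance Extension: 1317 days (within the 1634-day cap) → +1317 days → 29 June 2017.
Examination Delay Credit: +694 days → 24 May 2019.

May 24, 2019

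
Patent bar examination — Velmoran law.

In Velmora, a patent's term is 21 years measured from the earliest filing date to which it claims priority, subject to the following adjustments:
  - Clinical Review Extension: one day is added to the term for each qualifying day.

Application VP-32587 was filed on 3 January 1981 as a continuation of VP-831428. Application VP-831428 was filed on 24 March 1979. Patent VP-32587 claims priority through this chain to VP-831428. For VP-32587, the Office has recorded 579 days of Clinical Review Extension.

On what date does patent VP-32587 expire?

October 24, 2001

Earliest priority filing: 24 March 1979.
Base term: 24 March 1979 + 21 years → 24 March 2000.
Clinical Review Extension: +579 days → 24 October 2001.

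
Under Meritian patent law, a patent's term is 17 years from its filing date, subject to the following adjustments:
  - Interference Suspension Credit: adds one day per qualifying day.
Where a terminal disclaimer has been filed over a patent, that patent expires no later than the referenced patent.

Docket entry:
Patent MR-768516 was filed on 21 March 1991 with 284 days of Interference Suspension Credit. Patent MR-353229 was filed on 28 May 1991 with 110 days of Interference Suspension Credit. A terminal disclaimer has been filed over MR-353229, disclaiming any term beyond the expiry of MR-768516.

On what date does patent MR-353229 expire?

Natural term of MR-353229:
  Base: filing + 17 years → 28 May 2008.
  Interference Suspension Credit: +110 days → 15 September 2008.
Expiry of referenced patent MR-768516:
  Base: filing + 17 years → 21 March 2008.
  Interference Suspension Credit: +284 days → 30 December 2008.
Terminal disclaimer: MR-353229 expires on the earlier of 15 September 2008 and 30 December 2008.

2008-09-15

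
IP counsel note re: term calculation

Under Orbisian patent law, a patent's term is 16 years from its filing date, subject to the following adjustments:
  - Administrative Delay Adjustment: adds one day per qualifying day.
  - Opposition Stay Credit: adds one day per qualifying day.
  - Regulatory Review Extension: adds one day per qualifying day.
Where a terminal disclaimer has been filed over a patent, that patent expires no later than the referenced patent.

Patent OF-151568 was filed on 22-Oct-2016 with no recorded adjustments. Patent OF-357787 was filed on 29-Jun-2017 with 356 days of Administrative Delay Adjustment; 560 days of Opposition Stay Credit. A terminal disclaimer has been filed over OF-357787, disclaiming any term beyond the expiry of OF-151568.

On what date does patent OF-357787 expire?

2032-10-22

Natural term of OF-357787:
  Base: filing + 16 years → 29 June 2033.
  Administrative Delay Adjustment: +356 days → 20 June 2034.
  Opposition Stay Credit: +560 days → 1 January 2036.
Expiry of referenced patent OF-151568:
  Base: filing + 16 years → 22 October 2032.
Terminal disclaimer: OF-357787 expires on the earlier of 1 January 2036 and 22 October 2032.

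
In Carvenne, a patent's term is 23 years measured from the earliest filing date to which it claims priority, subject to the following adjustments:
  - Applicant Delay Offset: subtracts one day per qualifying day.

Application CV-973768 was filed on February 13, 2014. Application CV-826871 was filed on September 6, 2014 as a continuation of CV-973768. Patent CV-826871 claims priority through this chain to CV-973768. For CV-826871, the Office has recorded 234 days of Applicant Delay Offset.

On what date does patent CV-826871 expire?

Earliest priority filing: 13 February 2014.
Base term: 13 February 2014 + 23 years → 13 February 2037.
Applicant Delay Offset: −234 days → 24 June 2036.

2036-06-24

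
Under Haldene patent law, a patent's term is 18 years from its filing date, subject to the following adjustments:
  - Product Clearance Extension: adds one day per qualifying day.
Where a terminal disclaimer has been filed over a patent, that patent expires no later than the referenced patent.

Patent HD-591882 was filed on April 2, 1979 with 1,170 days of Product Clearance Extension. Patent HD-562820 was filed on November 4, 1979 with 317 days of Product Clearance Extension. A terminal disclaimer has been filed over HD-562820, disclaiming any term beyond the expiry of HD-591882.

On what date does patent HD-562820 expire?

September 17, 1998

Natural term of HD-562820:
  Base: filing + 18 years → 4 November 1997.
  Product Clearance Extension: +317 days → 17 September 1998.
Expiry of referenced patent HD-591882:
  Base: filing + 18 years → 2 April 1997.
  Product Clearance Extension: +1170 days → 15 June 2000.
Terminal disclaimer: HD-562820 expires on the earlier of 17 September 1998 and 15 June 2000.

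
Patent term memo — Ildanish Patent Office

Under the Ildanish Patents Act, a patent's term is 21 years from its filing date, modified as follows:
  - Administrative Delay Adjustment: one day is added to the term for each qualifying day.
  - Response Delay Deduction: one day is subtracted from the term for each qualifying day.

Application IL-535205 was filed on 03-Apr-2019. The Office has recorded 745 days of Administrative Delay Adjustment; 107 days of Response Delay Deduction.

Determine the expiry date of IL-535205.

2042-01-01

Base term: filing date + 21 years → 3 April 2040.
Administrative Delay Adjustment: +745 days → 18 April 2042.
Response Delay Deduction: −107 days → 1 January 2042.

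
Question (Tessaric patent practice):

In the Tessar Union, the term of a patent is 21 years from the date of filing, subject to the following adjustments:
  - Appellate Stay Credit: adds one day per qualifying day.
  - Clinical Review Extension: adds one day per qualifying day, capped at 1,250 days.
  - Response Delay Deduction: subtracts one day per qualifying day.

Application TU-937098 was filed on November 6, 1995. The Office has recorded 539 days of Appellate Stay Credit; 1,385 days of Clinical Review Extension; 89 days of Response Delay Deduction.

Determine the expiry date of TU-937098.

Base term: filing date + 21 years → 6 November 2016.
Appellate Stay Credit: +539 days → 29 April 2018.
Clinical Review Extension: 1385 days claimed exceeds the 1250-day cap, so +1250 days → 30 September 2021.
Response Delay Deduction: −89 days → 3 July 2021.

2021-07-03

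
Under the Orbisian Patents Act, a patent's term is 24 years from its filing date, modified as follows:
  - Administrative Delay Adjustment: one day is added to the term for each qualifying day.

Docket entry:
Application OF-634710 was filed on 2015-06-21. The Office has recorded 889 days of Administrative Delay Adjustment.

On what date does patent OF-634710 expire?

Base term: filing date + 24 years → 21 June 2039.
Administrative Delay Adjustment: +889 days → 26 November 2041.

2041-11-26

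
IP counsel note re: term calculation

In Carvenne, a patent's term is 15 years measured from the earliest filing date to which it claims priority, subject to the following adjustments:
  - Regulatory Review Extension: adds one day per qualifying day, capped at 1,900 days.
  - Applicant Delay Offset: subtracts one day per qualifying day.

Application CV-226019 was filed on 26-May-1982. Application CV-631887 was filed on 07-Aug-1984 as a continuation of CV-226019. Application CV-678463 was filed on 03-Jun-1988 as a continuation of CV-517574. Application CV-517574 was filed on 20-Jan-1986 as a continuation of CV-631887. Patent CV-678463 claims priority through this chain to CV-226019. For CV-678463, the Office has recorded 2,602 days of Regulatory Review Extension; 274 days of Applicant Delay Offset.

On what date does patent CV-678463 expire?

November 7, 2001

Earliest priority filing: 26 May 1982.
Base term: 26 May 1982 + 15 years → 26 May 1997.
Regulatory Review Extension: 2602 days claimed exceeds the 1900-day cap, so +1900 days → 8 August 2002.
Applicant Delay Offset: −274 days → 7 November 2001.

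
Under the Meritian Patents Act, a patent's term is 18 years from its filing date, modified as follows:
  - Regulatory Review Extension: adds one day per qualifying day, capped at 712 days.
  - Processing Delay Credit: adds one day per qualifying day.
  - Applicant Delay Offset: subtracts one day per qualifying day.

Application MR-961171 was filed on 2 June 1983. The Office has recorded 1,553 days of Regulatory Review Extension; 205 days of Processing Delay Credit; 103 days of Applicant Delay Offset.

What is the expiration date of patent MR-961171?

Base term: filing date + 18 years → 2 June 2001.
Regulatory Review Extension: 1553 days claimed exceeds the 712-day cap, so +712 days → 15 May 2003.
Processing Delay Credit: +205 days → 6 December 2003.
Applicant Delay Offset: −103 days → 25 August 2003.

2003-08-25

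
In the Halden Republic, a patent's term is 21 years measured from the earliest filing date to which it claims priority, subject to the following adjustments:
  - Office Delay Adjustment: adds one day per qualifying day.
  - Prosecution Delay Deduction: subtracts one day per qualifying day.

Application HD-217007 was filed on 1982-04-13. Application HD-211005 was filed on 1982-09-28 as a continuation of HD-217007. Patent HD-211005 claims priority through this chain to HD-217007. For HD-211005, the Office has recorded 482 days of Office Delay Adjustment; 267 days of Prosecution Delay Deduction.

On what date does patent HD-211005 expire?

Earliest priority filing: 13 April 1982.
Base term: 13 April 1982 + 21 years → 13 April 2003.
Office Delay Adjustment: +482 days → 7 August 2004.
Prosecution Delay Deduction: −267 days → 14 November 2003.

November 14, 2003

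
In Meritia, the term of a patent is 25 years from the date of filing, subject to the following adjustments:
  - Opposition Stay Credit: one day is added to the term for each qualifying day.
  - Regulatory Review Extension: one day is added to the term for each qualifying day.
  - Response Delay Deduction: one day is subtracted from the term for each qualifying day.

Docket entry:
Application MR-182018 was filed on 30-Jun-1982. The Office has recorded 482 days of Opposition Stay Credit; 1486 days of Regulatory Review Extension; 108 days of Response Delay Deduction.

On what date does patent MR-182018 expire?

Base term: filing date + 25 years → 30 June 2007.
Opposition Stay Credit: +482 days → 24 October 2008.
Regulatory Review Extension: +1486 days → 18 November 2012.
Response Delay Deduction: −108 days → 2 August 2012.

2012-08-02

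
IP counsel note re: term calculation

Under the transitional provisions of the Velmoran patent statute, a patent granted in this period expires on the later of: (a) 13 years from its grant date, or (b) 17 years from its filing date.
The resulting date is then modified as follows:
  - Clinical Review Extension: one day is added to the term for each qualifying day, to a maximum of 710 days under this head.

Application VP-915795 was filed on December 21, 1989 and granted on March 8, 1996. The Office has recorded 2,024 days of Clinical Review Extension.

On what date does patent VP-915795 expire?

2011-02-16

(a) grant + 13 years → 8 March 2009.
(b) filing + 17 years → 21 December 2006.
Later of the two: 8 March 2009.
Clinical Review Extension: 2024 days claimed exceeds the 710-day cap, so +710 days → 16 February 2011.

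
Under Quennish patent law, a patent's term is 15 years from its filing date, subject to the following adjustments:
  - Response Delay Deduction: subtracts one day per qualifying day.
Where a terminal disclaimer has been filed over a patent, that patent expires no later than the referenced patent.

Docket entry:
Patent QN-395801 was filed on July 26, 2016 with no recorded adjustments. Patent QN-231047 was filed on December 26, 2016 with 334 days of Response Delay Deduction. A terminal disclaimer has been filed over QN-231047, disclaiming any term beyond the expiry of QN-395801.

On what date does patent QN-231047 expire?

Natural term of QN-231047:
  Base: filing + 15 years → 26 December 2031.
  Response Delay Deduction: −334 days → 26 January 2031.
Expiry of referenced patent QN-395801:
  Base: filing + 15 years → 26 July 2031.
Terminal disclaimer: QN-231047 expires on the earlier of 26 January 2031 and 26 July 2031.

January 26, 2031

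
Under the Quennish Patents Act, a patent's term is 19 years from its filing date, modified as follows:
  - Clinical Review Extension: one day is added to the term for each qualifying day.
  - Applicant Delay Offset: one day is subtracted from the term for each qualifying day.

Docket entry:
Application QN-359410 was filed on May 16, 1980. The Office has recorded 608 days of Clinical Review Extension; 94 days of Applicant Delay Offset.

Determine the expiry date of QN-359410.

2000-10-11

Base term: filing date + 19 years → 16 May 1999.
Clinical Review Extension: +608 days → 13 January 2001.
Applicant Delay Offset: −94 days → 11 October 2000.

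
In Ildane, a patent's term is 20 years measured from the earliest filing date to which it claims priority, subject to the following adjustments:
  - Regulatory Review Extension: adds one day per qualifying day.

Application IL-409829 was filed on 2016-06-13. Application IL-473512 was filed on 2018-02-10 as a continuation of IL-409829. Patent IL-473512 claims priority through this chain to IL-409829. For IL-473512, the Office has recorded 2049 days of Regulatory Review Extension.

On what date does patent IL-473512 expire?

Earliest priority filing: 13 June 2016.
Base term: 13 June 2016 + 20 years → 13 June 2036.
Regulatory Review Extension: +2049 days → 22 January 2042.

January 22, 2042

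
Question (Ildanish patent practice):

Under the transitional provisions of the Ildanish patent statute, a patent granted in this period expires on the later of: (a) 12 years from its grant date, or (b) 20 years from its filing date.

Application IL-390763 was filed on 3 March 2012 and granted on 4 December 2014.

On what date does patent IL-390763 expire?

(a) grant + 12 years → 4 December 2026.
(b) filing + 20 years → 3 March 2032.
Later of the two: 3 March 2032.

March 3, 2032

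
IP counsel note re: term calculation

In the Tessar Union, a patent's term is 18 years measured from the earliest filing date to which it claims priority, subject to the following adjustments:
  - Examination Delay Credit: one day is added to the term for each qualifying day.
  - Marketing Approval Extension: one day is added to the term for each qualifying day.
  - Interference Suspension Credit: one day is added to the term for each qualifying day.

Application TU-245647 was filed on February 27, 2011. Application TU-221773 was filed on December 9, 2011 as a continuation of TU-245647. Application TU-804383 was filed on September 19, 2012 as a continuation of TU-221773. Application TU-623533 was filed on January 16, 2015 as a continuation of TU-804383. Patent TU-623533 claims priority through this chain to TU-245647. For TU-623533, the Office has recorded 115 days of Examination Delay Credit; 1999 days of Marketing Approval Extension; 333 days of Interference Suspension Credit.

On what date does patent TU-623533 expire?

November 10, 2035

Earliest priority filing: 27 February 2011.
Base term: 27 February 2011 + 18 years → 27 February 2029.
Examination Delay Credit: +115 days → 22 June 2029.
Marketing Approval Extension: +1999 days → 12 December 2034.
Interference Suspension Credit: +333 days → 10 November 2035.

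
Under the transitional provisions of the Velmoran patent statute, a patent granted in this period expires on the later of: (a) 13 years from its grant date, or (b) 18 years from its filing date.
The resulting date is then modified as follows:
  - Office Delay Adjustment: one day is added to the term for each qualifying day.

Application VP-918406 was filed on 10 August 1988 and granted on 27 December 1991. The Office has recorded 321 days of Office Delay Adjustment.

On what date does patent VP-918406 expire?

(a) grant + 13 years → 27 December 2004.
(b) filing + 18 years → 10 August 2006.
Later of the two: 10 August 2006.
Office Delay Adjustment: +321 days → 27 June 2007.

2007-06-27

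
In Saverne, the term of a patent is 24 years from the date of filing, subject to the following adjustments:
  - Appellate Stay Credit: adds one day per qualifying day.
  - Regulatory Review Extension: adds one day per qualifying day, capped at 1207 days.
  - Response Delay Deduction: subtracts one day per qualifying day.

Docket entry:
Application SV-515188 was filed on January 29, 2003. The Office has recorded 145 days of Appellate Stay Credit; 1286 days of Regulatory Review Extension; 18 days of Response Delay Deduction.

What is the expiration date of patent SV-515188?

Base term: filing date + 24 years → 29 January 2027.
Appellate Stay Credit: +145 days → 23 June 2027.
Regulatory Review Extension: 1286 days claimed exceeds the 1207-day cap, so +1207 days → 12 October 2030.
Response Delay Deduction: −18 days → 24 September 2030.

September 24, 2030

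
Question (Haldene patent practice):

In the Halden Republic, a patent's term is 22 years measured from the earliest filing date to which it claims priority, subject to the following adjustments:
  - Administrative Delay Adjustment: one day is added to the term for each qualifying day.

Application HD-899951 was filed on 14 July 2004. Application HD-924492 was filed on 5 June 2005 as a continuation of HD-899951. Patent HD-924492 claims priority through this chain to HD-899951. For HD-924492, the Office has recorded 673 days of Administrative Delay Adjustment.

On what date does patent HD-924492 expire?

2028-05-17

Earliest priority filing: 14 July 2004.
Base term: 14 July 2004 + 22 years → 14 July 2026.
Administrative Delay Adjustment: +673 days → 17 May 2028.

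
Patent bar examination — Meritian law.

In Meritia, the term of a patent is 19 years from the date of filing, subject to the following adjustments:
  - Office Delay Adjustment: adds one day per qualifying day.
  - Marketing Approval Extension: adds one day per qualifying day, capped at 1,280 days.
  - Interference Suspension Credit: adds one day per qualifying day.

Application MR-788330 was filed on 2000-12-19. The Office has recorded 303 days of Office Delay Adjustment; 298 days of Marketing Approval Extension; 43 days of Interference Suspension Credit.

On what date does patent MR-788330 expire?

Base term: filing date + 19 years → 19 December 2019.
Office Delay Adjustment: +303 days → 17 October 2020.
Marketing Approval Extension: 298 days (within the 1280-day cap) → +298 days → 11 August 2021.
Interference Suspension Credit: +43 days → 23 September 2021.

September 23, 2021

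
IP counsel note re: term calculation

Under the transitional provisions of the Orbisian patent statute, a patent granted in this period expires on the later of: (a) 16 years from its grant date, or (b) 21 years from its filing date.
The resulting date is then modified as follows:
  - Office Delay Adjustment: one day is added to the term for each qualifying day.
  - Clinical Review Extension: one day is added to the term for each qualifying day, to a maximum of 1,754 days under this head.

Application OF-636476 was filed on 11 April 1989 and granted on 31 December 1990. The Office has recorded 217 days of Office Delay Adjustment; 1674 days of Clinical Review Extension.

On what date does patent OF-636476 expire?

June 15, 2015

(a) grant + 16 years → 31 December 2006.
(b) filing + 21 years → 11 April 2010.
Later of the two: 11 April 2010.
Office Delay Adjustment: +217 days → 14 November 2010.
Clinical Review Extension: 1674 days (within the 1754-day cap) → +1674 days → 15 June 2015.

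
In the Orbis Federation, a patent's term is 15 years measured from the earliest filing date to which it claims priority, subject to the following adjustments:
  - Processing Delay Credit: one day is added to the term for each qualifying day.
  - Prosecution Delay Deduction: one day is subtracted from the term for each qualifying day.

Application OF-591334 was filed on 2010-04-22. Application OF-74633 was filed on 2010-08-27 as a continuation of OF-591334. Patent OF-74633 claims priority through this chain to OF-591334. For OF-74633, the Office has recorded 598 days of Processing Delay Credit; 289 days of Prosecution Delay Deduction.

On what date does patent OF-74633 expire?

February 25, 2026

Earliest priority filing: 22 April 2010.
Base term: 22 April 2010 + 15 years → 22 April 2025.
Processing Delay Credit: +598 days → 11 December 2026.
Prosecution Delay Deduction: −289 days → 25 February 2026.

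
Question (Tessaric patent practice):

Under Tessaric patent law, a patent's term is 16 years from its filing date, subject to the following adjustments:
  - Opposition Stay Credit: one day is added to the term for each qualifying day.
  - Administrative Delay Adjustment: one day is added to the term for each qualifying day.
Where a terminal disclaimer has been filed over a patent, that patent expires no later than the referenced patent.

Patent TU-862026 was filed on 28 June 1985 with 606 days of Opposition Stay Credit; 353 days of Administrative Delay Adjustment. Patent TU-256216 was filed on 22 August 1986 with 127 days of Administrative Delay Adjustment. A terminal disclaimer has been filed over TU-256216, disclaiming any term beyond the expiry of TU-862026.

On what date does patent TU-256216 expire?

Natural term of TU-256216:
  Base: filing + 16 years → 22 August 2002.
  Administrative Delay Adjustment: +127 days → 27 December 2002.
Expiry of referenced patent TU-862026:
  Base: filing + 16 years → 28 June 2001.
  Opposition Stay Credit: +606 days → 24 February 2003.
  Administrative Delay Adjustment: +353 days → 12 February 2004.
Terminal disclaimer: TU-256216 expires on the earlier of 27 December 2002 and 12 February 2004.

2002-12-27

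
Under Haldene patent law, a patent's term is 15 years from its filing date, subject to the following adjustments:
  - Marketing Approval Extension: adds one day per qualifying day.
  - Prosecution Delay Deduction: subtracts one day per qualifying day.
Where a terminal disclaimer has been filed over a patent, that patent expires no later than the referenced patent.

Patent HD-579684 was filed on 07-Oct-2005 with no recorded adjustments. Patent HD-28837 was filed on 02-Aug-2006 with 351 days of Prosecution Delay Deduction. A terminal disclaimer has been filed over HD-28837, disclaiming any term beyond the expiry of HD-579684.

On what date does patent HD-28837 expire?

2020-08-16

Natural term of HD-28837:
  Base: filing + 15 years → 2 August 2021.
  Prosecution Delay Deduction: −351 days → 16 August 2020.
Expiry of referenced patent HD-579684:
  Base: filing + 15 years → 7 October 2020.
Terminal disclaimer: HD-28837 expires on the earlier of 16 August 2020 and 7 October 2020.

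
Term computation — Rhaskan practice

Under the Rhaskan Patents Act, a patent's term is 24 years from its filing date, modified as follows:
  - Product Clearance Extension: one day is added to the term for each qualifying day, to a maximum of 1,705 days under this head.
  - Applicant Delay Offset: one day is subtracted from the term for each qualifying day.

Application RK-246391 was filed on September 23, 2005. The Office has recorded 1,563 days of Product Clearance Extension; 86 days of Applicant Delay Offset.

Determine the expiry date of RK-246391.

2033-10-09

Base term: filing date + 24 years → 23 September 2029.
Product Clearance Extension: 1563 days (within the 1705-day cap) → +1563 days → 3 January 2034.
Applicant Delay Offset: −86 days → 9 October 2033.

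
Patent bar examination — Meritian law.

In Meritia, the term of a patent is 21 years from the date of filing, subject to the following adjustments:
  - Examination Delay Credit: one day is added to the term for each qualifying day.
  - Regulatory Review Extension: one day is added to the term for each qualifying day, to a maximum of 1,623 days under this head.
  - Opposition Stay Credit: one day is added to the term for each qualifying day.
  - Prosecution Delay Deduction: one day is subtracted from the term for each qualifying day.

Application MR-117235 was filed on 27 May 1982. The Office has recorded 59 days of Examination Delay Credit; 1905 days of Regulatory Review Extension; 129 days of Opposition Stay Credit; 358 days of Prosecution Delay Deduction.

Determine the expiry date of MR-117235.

May 19, 2007

Base term: filing date + 21 years → 27 May 2003.
Examination Delay Credit: +59 days → 25 July 2003.
Regulatory Review Extension: 1905 days claimed exceeds the 1623-day cap, so +1623 days → 3 January 2008.
Opposition Stay Credit: +129 days → 11 May 2008.
Prosecution Delay Deduction: −358 days → 19 May 2007.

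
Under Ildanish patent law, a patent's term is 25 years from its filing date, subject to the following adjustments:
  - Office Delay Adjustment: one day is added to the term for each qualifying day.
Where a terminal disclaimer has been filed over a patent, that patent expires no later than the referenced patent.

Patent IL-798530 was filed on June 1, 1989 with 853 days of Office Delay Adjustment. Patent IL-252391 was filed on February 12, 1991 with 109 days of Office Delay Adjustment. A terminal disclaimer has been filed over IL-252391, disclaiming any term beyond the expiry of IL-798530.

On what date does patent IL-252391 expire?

Natural term of IL-252391:
  Base: filing + 25 years → 12 February 2016.
  Office Delay Adjustment: +109 days → 31 May 2016.
Expiry of referenced patent IL-798530:
  Base: filing + 25 years → 1 June 2014.
  Office Delay Adjustment: +853 days → 1 October 2016.
Terminal disclaimer: IL-252391 expires on the earlier of 31 May 2016 and 1 October 2016.

May 31, 2016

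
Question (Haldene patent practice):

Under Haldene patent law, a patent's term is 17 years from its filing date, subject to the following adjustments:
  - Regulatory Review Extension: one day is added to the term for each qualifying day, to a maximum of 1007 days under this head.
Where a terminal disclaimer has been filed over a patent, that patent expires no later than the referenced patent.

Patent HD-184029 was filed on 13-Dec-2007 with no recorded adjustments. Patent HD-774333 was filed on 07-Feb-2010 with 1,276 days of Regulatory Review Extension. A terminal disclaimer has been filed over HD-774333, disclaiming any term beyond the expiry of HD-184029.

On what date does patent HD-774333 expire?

Natural term of HD-774333:
  Base: filing + 17 years → 7 February 2027.
  Regulatory Review Extension: 1276 days claimed exceeds the 1007-day cap, so +1007 days → 10 November 2029.
Expiry of referenced patent HD-184029:
  Base: filing + 17 years → 13 December 2024.
Terminal disclaimer: HD-774333 expires on the earlier of 10 November 2029 and 13 December 2024.

2024-12-13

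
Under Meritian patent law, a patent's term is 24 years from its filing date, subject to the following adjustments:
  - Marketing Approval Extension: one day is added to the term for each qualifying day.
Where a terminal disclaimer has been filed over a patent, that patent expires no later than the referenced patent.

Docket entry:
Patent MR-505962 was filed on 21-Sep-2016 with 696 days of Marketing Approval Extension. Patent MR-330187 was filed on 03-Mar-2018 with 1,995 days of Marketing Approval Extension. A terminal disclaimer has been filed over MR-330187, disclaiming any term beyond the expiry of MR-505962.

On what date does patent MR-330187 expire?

Natural term of MR-330187:
  Base: filing + 24 years → 3 March 2042.
  Marketing Approval Extension: +1995 days → 19 August 2047.
Expiry of referenced patent MR-505962:
  Base: filing + 24 years → 21 September 2040.
  Marketing Approval Extension: +696 days → 18 August 2042.
Terminal disclaimer: MR-330187 expires on the earlier of 19 August 2047 and 18 August 2042.

August 18, 2042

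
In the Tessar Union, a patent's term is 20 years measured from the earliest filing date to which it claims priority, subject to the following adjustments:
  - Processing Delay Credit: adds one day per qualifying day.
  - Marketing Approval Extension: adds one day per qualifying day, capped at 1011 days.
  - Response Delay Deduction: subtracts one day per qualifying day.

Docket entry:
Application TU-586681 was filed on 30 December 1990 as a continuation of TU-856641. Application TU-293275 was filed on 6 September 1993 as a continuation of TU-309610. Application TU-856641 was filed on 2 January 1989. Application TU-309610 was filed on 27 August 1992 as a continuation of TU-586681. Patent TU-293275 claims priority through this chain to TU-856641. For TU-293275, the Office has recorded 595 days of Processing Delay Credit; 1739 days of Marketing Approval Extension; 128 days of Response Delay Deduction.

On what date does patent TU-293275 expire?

Earliest priority filing: 2 January 1989.
Base term: 2 January 1989 + 20 years → 2 January 2009.
Processing Delay Credit: +595 days → 20 August 2010.
Marketing Approval Extension: 1739 days claimed exceeds the 1011-day cap, so +1011 days → 27 May 2013.
Response Delay Deduction: −128 days → 19 January 2013.

2013-01-19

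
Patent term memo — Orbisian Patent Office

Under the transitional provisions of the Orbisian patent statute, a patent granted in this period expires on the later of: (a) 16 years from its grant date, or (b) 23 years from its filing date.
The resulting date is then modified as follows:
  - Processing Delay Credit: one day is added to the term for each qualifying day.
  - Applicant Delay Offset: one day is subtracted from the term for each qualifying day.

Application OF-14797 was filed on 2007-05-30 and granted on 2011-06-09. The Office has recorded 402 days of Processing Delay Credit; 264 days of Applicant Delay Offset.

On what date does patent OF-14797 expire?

2030-10-15

(a) grant + 16 years → 9 June 2027.
(b) filing + 23 years → 30 May 2030.
Later of the two: 30 May 2030.
Processing Delay Credit: +402 days → 6 July 2031.
Applicant Delay Offset: −264 days → 15 October 2030.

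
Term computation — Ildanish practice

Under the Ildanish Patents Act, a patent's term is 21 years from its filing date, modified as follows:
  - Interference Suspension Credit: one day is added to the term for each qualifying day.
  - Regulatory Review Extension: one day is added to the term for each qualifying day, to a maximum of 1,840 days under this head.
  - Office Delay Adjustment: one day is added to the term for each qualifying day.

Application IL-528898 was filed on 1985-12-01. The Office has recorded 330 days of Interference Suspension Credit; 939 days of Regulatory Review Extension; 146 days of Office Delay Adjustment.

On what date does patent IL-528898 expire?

2010-10-16

Base term: filing date + 21 years → 1 December 2006.
Interference Suspension Credit: +330 days → 27 October 2007.
Regulatory Review Extension: 939 days (within the 1840-day cap) → +939 days → 23 May 2010.
Office Delay Adjustment: +146 days → 16 October 2010.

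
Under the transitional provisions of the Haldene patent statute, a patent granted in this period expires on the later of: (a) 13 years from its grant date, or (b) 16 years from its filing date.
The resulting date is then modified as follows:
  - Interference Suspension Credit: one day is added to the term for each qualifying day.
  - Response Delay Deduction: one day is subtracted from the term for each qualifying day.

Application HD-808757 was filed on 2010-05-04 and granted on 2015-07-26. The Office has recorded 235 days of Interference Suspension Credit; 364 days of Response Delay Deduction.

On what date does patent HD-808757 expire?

March 19, 2028

(a) grant + 13 years → 26 July 2028.
(b) filing + 16 years → 4 May 2026.
Later of the two: 26 July 2028.
Interference Suspension Credit: +235 days → 18 March 2029.
Response Delay Deduction: −364 days → 19 March 2028.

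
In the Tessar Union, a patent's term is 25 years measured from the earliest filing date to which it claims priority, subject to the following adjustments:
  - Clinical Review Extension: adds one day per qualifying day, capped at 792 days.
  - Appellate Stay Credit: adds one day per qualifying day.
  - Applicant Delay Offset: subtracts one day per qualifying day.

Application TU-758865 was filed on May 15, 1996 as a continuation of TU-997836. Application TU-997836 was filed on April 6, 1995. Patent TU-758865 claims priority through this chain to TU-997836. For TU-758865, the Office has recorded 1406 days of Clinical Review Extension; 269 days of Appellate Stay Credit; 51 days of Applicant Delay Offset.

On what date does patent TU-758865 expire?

Earliest priority filing: 6 April 1995.
Base term: 6 April 1995 + 25 years → 6 April 2020.
Clinical Review Extension: 1406 days claimed exceeds the 792-day cap, so +792 days → 7 June 2022.
Appellate Stay Credit: +269 days → 3 March 2023.
Applicant Delay Offset: −51 days → 11 January 2023.

January 11, 2023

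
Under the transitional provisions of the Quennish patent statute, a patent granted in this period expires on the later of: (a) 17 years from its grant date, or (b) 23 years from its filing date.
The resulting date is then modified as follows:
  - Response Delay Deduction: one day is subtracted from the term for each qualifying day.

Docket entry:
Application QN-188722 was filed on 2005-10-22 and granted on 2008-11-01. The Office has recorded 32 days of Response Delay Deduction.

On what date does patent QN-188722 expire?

(a) grant + 17 years → 1 November 2025.
(b) filing + 23 years → 22 October 2028.
Later of the two: 22 October 2028.
Response Delay Deduction: −32 days → 20 September 2028.

2028-09-20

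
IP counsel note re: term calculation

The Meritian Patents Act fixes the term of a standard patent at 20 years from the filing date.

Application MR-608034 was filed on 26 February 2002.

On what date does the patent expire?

February 26, 2022

Filing date + 20 years → 26 February 2022.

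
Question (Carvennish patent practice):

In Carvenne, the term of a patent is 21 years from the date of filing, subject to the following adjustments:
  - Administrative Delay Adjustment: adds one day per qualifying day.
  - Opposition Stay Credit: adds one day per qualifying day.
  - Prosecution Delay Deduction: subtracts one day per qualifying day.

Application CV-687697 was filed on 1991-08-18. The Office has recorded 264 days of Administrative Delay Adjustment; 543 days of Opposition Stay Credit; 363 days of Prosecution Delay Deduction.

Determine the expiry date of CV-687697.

Base term: filing date + 21 years → 18 August 2012.
Administrative Delay Adjustment: +264 days → 9 May 2013.
Opposition Stay Credit: +543 days → 3 November 2014.
Prosecution Delay Deduction: −363 days → 5 November 2013.

2013-11-05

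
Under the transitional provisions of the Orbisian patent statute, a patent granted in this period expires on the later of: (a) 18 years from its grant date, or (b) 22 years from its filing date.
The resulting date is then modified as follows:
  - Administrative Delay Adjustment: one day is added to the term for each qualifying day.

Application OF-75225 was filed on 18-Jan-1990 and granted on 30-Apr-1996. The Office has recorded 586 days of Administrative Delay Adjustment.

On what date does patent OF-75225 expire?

2015-12-07

(a) grant + 18 years → 30 April 2014.
(b) filing + 22 years → 18 January 2012.
Later of the two: 30 April 2014.
Administrative Delay Adjustment: +586 days → 7 December 2015.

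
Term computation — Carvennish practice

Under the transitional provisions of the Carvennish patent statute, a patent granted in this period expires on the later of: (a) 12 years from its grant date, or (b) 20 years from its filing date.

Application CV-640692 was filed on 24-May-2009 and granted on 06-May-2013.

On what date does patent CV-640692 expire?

(a) grant + 12 years → 6 May 2025.
(b) filing + 20 years → 24 May 2029.
Later of the two: 24 May 2029.

May 24, 2029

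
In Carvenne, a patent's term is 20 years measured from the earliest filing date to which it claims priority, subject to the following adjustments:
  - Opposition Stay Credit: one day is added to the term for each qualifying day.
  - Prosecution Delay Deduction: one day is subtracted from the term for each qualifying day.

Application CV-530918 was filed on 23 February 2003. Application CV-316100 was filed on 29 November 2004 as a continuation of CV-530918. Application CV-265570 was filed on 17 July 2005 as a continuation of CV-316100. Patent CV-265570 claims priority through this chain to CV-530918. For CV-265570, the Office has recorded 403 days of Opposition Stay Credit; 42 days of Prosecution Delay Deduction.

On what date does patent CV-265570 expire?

2024-02-19

Earliest priority filing: 23 February 2003.
Base term: 23 February 2003 + 20 years → 23 February 2023.
Opposition Stay Credit: +403 days → 1 April 2024.
Prosecution Delay Deduction: −42 days → 19 February 2024.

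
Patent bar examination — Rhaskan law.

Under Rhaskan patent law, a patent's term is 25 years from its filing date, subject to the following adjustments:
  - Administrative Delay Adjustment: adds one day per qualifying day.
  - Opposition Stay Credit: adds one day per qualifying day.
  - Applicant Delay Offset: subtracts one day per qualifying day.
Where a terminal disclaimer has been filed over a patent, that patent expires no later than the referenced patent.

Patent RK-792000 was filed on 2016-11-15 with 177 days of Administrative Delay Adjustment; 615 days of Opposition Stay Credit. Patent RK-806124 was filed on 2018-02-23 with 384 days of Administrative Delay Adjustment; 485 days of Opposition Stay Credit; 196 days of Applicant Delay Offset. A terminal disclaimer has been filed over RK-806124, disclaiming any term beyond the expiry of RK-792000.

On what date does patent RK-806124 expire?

January 16, 2044

Natural term of RK-806124:
  Base: filing + 25 years → 23 February 2043.
  Administrative Delay Adjustment: +384 days → 13 March 2044.
  Opposition Stay Credit: +485 days → 11 July 2045.
  Applicant Delay Offset: −196 days → 27 December 2044.
Expiry of referenced patent RK-792000:
  Base: filing + 25 years → 15 November 2041.
  Administrative Delay Adjustment: +177 days → 11 May 2042.
  Opposition Stay Credit: +615 days → 16 January 2044.
Terminal disclaimer: RK-806124 expires on the earlier of 27 December 2044 and 16 January 2044.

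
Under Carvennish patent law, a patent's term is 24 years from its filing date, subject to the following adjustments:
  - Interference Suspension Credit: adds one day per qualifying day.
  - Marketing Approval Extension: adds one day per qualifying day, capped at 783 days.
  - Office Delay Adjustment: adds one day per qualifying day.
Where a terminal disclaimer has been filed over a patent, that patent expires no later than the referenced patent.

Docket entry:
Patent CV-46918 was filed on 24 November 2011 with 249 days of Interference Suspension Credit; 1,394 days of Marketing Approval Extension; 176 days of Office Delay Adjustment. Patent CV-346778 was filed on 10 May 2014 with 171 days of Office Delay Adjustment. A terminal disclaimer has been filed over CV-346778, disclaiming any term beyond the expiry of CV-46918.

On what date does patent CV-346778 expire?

Natural term of CV-346778:
  Base: filing + 24 years → 10 May 2038.
  Office Delay Adjustment: +171 days → 28 October 2038.
Expiry of referenced patent CV-46918:
  Base: filing + 24 years → 24 November 2035.
  Interference Suspension Credit: +249 days → 30 July 2036.
  Marketing Approval Extension: 1394 days claimed exceeds the 783-day cap, so +783 days → 21 September 2038.
  Office Delay Adjustment: +176 days → 16 March 2039.
Terminal disclaimer: CV-346778 expires on the earlier of 28 October 2038 and 16 March 2039.

October 28, 2038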